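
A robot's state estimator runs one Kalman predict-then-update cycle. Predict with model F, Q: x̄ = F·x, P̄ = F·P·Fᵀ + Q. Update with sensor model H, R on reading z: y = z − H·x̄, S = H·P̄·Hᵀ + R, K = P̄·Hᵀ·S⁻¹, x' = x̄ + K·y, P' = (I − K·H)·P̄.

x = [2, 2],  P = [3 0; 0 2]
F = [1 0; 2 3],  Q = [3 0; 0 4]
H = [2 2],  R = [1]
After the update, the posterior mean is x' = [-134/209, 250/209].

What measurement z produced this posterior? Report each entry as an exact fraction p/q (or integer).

x̄ = F·x = [2, 10]
P̄ = F·P·Fᵀ + Q = [6 6; 6 34]
S = H·P̄·Hᵀ + R = [209]
K = P̄·Hᵀ·S⁻¹ = [24/209; 80/209]
x' − x̄ = [-552/209, -1840/209] = K·y
y = (KᵀK)⁻¹·Kᵀ·(x' − x̄) = [-23]
z = y + H·x̄ = [-23] + [24] = [1]

z = [1]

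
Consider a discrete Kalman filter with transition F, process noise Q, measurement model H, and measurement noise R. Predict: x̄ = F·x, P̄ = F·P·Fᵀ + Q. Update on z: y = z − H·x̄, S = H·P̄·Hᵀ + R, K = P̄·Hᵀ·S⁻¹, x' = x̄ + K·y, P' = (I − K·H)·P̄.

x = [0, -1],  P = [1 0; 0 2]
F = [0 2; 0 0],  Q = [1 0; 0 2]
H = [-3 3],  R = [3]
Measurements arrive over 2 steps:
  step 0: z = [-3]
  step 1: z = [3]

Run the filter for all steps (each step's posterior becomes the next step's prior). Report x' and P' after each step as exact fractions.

step 0: x̄ = F·x = [-2, 0]
step 0: P̄ = F·P·Fᵀ + Q = [9 0; 0 2]
step 0: y = z − H·x̄ = [-9]
step 0: S = H·P̄·Hᵀ + R = [102]
step 0: K = P̄·Hᵀ·S⁻¹ = [-9/34; 1/17]
step 0: x' = x̄ + K·y = [13/34, -9/17]
step 0: P' = (I − K·H)·P̄ = [63/34 27/17; 27/17 28/17]
step 1: x̄ = F·x = [-18/17, 0]
step 1: P̄ = F·P·Fᵀ + Q = [129/17 0; 0 2]
step 1: y = z − H·x̄ = [-3/17]
step 1: S = H·P̄·Hᵀ + R = [1518/17]
step 1: K = P̄·Hᵀ·S⁻¹ = [-129/506; 17/253]
step 1: x' = x̄ + K·y = [-513/506, -3/253]
step 1: P' = (I − K·H)·P̄ = [903/506 387/253; 387/253 404/253]

step 0: x' = [13/34, -9/17], P' = [63/34 27/17; 27/17 28/17]
step 1: x' = [-513/506, -3/253], P' = [903/506 387/253; 387/253 404/253]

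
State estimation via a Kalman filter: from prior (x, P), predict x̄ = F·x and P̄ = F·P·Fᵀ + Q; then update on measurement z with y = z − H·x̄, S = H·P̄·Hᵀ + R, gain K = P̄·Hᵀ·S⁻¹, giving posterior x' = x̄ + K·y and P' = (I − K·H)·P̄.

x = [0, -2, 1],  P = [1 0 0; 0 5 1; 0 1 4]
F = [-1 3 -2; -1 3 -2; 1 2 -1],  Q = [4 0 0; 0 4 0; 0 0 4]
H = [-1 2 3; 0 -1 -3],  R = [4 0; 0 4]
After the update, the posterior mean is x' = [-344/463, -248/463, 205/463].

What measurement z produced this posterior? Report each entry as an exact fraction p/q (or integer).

x̄ = F·x = [-8, -8, -5]
P̄ = F·P·Fᵀ + Q = [54 50 30; 50 54 30; 30 30 25]
S = H·P̄·Hᵀ + R = [479 -463; -463 463]
K = P̄·Hᵀ·S⁻¹ = [-1/4 -1023/1852; 1/4 -113/1852; 0 -105/463]
x' − x̄ = [3360/463, 3456/463, 2520/463] = K·y
y = (KᵀK)⁻¹·Kᵀ·(x' − x̄) = [24, -24]
z = y + H·x̄ = [24, -24] + [-23, 23] = [1, -1]

z = [1, -1]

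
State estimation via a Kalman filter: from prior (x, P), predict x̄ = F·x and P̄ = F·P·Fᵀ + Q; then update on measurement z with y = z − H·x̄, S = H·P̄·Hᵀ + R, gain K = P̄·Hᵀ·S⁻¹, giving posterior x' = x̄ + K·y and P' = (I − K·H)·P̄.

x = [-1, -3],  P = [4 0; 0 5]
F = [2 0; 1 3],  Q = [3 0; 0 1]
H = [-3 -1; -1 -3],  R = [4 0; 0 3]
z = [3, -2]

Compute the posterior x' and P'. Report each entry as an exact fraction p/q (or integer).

x' = [-75359/59591, 59296/59591]
P' = [34782/59591 -18510/59591; -18510/59591 28066/59591]

x̄ = F·x = [-2, -10]
P̄ = F·P·Fᵀ + Q = [19 8; 8 50]
y = z − H·x̄ = [-13, -34]
S = H·P̄·Hᵀ + R = [273 287; 287 520]
K = P̄·Hᵀ·S⁻¹ = [-21459/59591 988/8513; 6866/59591 -3128/8513]
x' = x̄ + K·y = [-75359/59591, 59296/59591]
P' = (I − K·H)·P̄ = [34782/59591 -18510/59591; -18510/59591 28066/59591]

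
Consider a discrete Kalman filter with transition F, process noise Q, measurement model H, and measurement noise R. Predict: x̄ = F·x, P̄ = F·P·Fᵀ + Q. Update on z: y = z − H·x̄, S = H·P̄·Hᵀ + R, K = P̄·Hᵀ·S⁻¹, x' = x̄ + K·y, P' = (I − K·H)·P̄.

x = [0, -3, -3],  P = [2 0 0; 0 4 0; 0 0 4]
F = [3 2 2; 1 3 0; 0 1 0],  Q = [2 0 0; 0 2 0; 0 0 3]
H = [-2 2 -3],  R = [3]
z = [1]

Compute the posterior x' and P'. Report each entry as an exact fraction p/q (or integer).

x' = [-400/73, -545/73, -128/73]
P' = [1484/73 1646/73 142/73; 1646/73 2792/73 772/73; 142/73 772/73 853/146]

x̄ = F·x = [-12, -9, -3]
P̄ = F·P·Fᵀ + Q = [52 30 8; 30 40 12; 8 12 7]
y = z − H·x̄ = [-14]
S = H·P̄·Hᵀ + R = [146]
K = P̄·Hᵀ·S⁻¹ = [-34/73; -8/73; -13/146]
x' = x̄ + K·y = [-400/73, -545/73, -128/73]
P' = (I − K·H)·P̄ = [1484/73 1646/73 142/73; 1646/73 2792/73 772/73; 142/73 772/73 853/146]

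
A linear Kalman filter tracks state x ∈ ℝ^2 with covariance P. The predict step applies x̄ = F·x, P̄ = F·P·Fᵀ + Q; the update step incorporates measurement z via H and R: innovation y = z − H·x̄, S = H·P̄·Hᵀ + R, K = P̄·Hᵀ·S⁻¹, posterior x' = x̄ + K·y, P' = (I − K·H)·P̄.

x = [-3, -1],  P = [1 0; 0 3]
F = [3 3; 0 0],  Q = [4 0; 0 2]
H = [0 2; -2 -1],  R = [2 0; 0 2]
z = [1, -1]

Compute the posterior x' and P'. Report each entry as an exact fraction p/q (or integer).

x' = [24/203, 187/406]
P' = [120/203 -40/203; -40/203 81/203]

x̄ = F·x = [-12, 0]
P̄ = F·P·Fᵀ + Q = [40 0; 0 2]
y = z − H·x̄ = [1, -25]
S = H·P̄·Hᵀ + R = [10 -4; -4 164]
K = P̄·Hᵀ·S⁻¹ = [-40/203 -100/203; 81/203 -1/406]
x' = x̄ + K·y = [24/203, 187/406]
P' = (I − K·H)·P̄ = [120/203 -40/203; -40/203 81/203]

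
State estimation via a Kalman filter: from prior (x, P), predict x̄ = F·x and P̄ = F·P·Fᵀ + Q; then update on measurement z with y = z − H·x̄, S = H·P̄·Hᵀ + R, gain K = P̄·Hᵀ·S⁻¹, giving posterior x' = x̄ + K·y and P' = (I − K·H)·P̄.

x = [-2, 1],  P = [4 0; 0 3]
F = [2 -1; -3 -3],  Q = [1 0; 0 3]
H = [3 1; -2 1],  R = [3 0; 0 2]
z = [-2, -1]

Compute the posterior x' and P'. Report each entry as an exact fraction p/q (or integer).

x' = [-2315/9437, -13043/9437]
P' = [1865/9437 -30/9437; -30/9437 11082/9437]

x̄ = F·x = [-5, 3]
P̄ = F·P·Fᵀ + Q = [20 -15; -15 66]
y = z − H·x̄ = [10, -14]
S = H·P̄·Hᵀ + R = [159 -69; -69 208]
K = P̄·Hᵀ·S⁻¹ = [1855/9437 -1880/9437; 3664/9437 5571/9437]
x' = x̄ + K·y = [-2315/9437, -13043/9437]
P' = (I − K·H)·P̄ = [1865/9437 -30/9437; -30/9437 11082/9437]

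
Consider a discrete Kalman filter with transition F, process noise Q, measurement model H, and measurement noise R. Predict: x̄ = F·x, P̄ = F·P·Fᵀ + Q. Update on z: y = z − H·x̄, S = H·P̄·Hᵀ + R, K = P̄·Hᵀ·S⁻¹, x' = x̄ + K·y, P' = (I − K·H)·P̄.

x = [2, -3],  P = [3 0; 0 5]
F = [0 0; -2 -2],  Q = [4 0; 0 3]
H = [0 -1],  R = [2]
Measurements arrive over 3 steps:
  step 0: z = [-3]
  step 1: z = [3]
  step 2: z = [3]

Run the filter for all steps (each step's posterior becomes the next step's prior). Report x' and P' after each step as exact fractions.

step 0: x' = [0, 109/37], P' = [4 0; 0 70/37]
step 1: x' = [0, -3385/1057], P' = [4 0; 0 1966/1057]
step 2: x' = [0, -70301/30061], P' = [4 0; 0 55894/30061]

step 0: x̄ = F·x = [0, 2]
step 0: P̄ = F·P·Fᵀ + Q = [4 0; 0 35]
step 0: y = z − H·x̄ = [-1]
step 0: S = H·P̄·Hᵀ + R = [37]
step 0: K = P̄·Hᵀ·S⁻¹ = [0; -35/37]
step 0: x' = x̄ + K·y = [0, 109/37]
step 0: P' = (I − K·H)·P̄ = [4 0; 0 70/37]
step 1: x̄ = F·x = [0, -218/37]
step 1: P̄ = F·P·Fᵀ + Q = [4 0; 0 983/37]
step 1: y = z − H·x̄ = [-107/37]
step 1: S = H·P̄·Hᵀ + R = [1057/37]
step 1: K = P̄·Hᵀ·S⁻¹ = [0; -983/1057]
step 1: x' = x̄ + K·y = [0, -3385/1057]
step 1: P' = (I − K·H)·P̄ = [4 0; 0 1966/1057]
step 2: x̄ = F·x = [0, 6770/1057]
step 2: P̄ = F·P·Fᵀ + Q = [4 0; 0 27947/1057]
step 2: y = z − H·x̄ = [9941/1057]
step 2: S = H·P̄·Hᵀ + R = [30061/1057]
step 2: K = P̄·Hᵀ·S⁻¹ = [0; -27947/30061]
step 2: x' = x̄ + K·y = [0, -70301/30061]
step 2: P' = (I − K·H)·P̄ = [4 0; 0 55894/30061]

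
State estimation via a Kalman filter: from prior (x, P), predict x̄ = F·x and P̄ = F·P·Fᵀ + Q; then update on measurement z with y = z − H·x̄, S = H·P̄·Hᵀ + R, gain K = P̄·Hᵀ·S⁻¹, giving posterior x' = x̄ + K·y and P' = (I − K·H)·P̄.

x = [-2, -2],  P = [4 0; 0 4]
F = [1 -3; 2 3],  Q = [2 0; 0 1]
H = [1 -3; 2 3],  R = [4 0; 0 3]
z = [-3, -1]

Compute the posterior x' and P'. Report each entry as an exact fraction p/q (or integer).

x' = [-52162/40037, 20403/40037]
P' = [30450/40037 -7322/40037; -7322/40037 28034/120111]

x̄ = F·x = [4, -10]
P̄ = F·P·Fᵀ + Q = [42 -28; -28 53]
y = z − H·x̄ = [-37, 21]
S = H·P̄·Hᵀ + R = [691 -309; -309 312]
K = P̄·Hᵀ·S⁻¹ = [13104/40037 12978/40037; -8839/40037 13390/120111]
x' = x̄ + K·y = [-52162/40037, 20403/40037]
P' = (I − K·H)·P̄ = [30450/40037 -7322/40037; -7322/40037 28034/120111]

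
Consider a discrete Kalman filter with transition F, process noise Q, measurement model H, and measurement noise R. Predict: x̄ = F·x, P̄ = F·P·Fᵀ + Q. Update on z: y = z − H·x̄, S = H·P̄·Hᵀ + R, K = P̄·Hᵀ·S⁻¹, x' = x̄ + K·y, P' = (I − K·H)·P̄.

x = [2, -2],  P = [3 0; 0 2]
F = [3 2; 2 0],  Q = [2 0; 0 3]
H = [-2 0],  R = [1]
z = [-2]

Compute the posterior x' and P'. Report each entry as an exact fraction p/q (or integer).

x̄ = F·x = [2, 4]
P̄ = F·P·Fᵀ + Q = [37 18; 18 15]
y = z − H·x̄ = [2]
S = H·P̄·Hᵀ + R = [149]
K = P̄·Hᵀ·S⁻¹ = [-74/149; -36/149]
x' = x̄ + K·y = [150/149, 524/149]
P' = (I − K·H)·P̄ = [37/149 18/149; 18/149 939/149]

x' = [150/149, 524/149]
P' = [37/149 18/149; 18/149 939/149]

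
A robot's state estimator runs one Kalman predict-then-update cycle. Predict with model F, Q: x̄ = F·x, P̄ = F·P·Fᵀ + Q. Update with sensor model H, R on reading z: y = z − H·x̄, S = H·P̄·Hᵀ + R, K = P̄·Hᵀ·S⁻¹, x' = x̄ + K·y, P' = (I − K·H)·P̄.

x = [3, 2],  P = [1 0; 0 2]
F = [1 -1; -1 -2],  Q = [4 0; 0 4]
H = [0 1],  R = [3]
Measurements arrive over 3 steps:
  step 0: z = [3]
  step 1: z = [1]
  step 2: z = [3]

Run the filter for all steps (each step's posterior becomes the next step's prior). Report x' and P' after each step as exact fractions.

step 0: x̄ = F·x = [1, -7]
step 0: P̄ = F·P·Fᵀ + Q = [7 3; 3 13]
step 0: y = z − H·x̄ = [10]
step 0: S = H·P̄·Hᵀ + R = [16]
step 0: K = P̄·Hᵀ·S⁻¹ = [3/16; 13/16]
step 0: x' = x̄ + K·y = [23/8, 9/8]
step 0: P' = (I − K·H)·P̄ = [103/16 9/16; 9/16 39/16]
step 1: x̄ = F·x = [7/4, -41/8]
step 1: P̄ = F·P·Fᵀ + Q = [47/4 -17/8; -17/8 359/16]
step 1: y = z − H·x̄ = [49/8]
step 1: S = H·P̄·Hᵀ + R = [407/16]
step 1: K = P̄·Hᵀ·S⁻¹ = [-34/407; 359/407]
step 1: x' = x̄ + K·y = [504/407, 113/407]
step 1: P' = (I − K·H)·P̄ = [4710/407 -102/407; -102/407 1077/407]
step 2: x̄ = F·x = [391/407, -730/407]
step 2: P̄ = F·P·Fᵀ + Q = [7619/407 -2454/407; -2454/407 10238/407]
step 2: y = z − H·x̄ = [1951/407]
step 2: S = H·P̄·Hᵀ + R = [11459/407]
step 2: K = P̄·Hᵀ·S⁻¹ = [-2454/11459; 10238/11459]
step 2: x' = x̄ + K·y = [-755/11459, 28524/11459]
step 2: P' = (I − K·H)·P̄ = [199715/11459 -7362/11459; -7362/11459 30714/11459]

step 0: x' = [23/8, 9/8], P' = [103/16 9/16; 9/16 39/16]
step 1: x' = [504/407, 113/407], P' = [4710/407 -102/407; -102/407 1077/407]
step 2: x' = [-755/11459, 28524/11459], P' = [199715/11459 -7362/11459; -7362/11459 30714/11459]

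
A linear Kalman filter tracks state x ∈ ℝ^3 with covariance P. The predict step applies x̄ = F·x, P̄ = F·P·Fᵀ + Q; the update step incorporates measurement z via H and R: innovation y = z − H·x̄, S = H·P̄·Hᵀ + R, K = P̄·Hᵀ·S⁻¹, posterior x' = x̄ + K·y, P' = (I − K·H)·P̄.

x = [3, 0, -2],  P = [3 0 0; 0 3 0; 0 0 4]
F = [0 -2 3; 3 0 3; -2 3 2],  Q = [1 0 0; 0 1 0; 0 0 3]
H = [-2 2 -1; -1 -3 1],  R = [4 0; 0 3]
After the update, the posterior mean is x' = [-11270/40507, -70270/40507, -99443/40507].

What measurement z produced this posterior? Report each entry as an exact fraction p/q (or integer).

z = [-1, 3]

x̄ = F·x = [-6, 3, -10]
P̄ = F·P·Fᵀ + Q = [49 36 6; 36 64 6; 6 6 58]
S = H·P̄·Hᵀ + R = [226 -176; -176 854]
K = P̄·Hᵀ·S⁻¹ = [-13476/40507 -19879/81014; 907/40507 -10343/40507; -10887/40507 -631/40507]
x' − x̄ = [231772/40507, -191791/40507, 305627/40507] = K·y
y = (KᵀK)⁻¹·Kᵀ·(x' − x̄) = [-29, 16]
z = y + H·x̄ = [-29, 16] + [28, -13] = [-1, 3]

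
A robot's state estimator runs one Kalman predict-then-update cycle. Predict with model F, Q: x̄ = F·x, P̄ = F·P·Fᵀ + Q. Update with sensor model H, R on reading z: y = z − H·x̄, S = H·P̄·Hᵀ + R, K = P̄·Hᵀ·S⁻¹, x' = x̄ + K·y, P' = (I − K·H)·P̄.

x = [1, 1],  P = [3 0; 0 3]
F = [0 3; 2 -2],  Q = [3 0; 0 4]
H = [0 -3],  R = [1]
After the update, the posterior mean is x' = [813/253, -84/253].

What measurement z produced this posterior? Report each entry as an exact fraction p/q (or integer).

x̄ = F·x = [3, 0]
P̄ = F·P·Fᵀ + Q = [30 -18; -18 28]
S = H·P̄·Hᵀ + R = [253]
K = P̄·Hᵀ·S⁻¹ = [54/253; -84/253]
x' − x̄ = [54/253, -84/253] = K·y
y = (KᵀK)⁻¹·Kᵀ·(x' − x̄) = [1]
z = y + H·x̄ = [1] + [0] = [1]

z = [1]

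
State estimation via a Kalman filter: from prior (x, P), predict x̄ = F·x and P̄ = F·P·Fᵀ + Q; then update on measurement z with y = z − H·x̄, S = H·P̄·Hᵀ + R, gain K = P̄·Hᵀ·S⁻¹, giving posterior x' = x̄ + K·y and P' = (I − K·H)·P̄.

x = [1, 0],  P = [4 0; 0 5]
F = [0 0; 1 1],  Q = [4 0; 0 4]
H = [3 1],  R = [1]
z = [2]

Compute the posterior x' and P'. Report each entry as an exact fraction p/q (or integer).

x̄ = F·x = [0, 1]
P̄ = F·P·Fᵀ + Q = [4 0; 0 13]
y = z − H·x̄ = [1]
S = H·P̄·Hᵀ + R = [50]
K = P̄·Hᵀ·S⁻¹ = [6/25; 13/50]
x' = x̄ + K·y = [6/25, 63/50]
P' = (I − K·H)·P̄ = [28/25 -78/25; -78/25 481/50]

x' = [6/25, 63/50]
P' = [28/25 -78/25; -78/25 481/50]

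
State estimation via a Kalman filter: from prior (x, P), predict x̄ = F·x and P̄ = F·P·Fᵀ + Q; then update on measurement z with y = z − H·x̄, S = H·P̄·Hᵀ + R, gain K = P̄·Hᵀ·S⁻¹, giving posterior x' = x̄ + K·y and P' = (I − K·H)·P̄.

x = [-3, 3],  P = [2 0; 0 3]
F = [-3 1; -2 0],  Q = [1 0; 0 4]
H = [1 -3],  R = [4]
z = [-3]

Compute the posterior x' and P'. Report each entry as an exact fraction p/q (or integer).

x' = [351/31, 150/31]
P' = [584/31 204/31; 204/31 84/31]

x̄ = F·x = [12, 6]
P̄ = F·P·Fᵀ + Q = [22 12; 12 12]
y = z − H·x̄ = [3]
S = H·P̄·Hᵀ + R = [62]
K = P̄·Hᵀ·S⁻¹ = [-7/31; -12/31]
x' = x̄ + K·y = [351/31, 150/31]
P' = (I − K·H)·P̄ = [584/31 204/31; 204/31 84/31]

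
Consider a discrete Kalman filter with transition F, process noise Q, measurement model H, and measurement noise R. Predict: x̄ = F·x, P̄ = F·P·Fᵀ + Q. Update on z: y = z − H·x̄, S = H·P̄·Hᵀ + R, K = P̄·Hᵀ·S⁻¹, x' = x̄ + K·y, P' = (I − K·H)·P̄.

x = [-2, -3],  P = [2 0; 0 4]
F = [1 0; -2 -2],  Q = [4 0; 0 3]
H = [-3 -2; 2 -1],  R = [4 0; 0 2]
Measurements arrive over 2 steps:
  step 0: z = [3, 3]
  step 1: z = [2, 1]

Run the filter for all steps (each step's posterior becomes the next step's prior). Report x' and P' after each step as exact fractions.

step 0: x' = [1403/3829, -1007/547], P' = [900/3829 -44/547; -44/547 370/547]
step 1: x' = [-22375/1399933, -834776/1399933], P' = [323336/1399933 -99336/1399933; -99336/1399933 870194/1399933]

step 0: x̄ = F·x = [-2, 10]
step 0: P̄ = F·P·Fᵀ + Q = [6 -4; -4 27]
step 0: y = z − H·x̄ = [17, 17]
step 0: S = H·P̄·Hᵀ + R = [118 22; 22 69]
step 0: K = P̄·Hᵀ·S⁻¹ = [-521/3829 1054/3829; -152/547 -229/547]
step 0: x' = x̄ + K·y = [1403/3829, -1007/547]
step 0: P' = (I − K·H)·P̄ = [900/3829 -44/547; -44/547 370/547]
step 1: x̄ = F·x = [1403/3829, 11292/3829]
step 1: P̄ = F·P·Fᵀ + Q = [16216/3829 -1184/3829; -1184/3829 22983/3829]
step 1: y = z − H·x̄ = [34451/3829, 12315/3829]
step 1: S = H·P̄·Hᵀ + R = [238984/3829 -50146/3829; -50146/3829 100241/3829]
step 1: K = P̄·Hᵀ·S⁻¹ = [-192834/1399933 373004/1399933; -360595/1399933 -534433/1399933]
step 1: x' = x̄ + K·y = [-22375/1399933, -834776/1399933]
step 1: P' = (I − K·H)·P̄ = [323336/1399933 -99336/1399933; -99336/1399933 870194/1399933]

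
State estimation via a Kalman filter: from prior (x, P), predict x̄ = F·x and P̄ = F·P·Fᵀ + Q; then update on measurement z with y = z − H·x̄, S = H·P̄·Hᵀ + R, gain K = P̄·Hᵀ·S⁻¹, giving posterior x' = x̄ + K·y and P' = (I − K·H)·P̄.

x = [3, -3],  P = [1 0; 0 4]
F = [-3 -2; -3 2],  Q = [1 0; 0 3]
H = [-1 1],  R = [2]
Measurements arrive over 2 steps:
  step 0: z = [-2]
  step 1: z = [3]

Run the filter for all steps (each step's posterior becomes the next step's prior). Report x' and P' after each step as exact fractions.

step 0: x̄ = F·x = [-3, -15]
step 0: P̄ = F·P·Fᵀ + Q = [26 -7; -7 28]
step 0: y = z − H·x̄ = [10]
step 0: S = H·P̄·Hᵀ + R = [70]
step 0: K = P̄·Hᵀ·S⁻¹ = [-33/70; 1/2]
step 0: x' = x̄ + K·y = [-54/7, -10]
step 0: P' = (I − K·H)·P̄ = [731/70 19/2; 19/2 21/2]
step 1: x̄ = F·x = [302/7, 22/7]
step 1: P̄ = F·P·Fᵀ + Q = [17569/70 3639/70; 3639/70 1749/70]
step 1: y = z − H·x̄ = [43]
step 1: S = H·P̄·Hᵀ + R = [174]
step 1: K = P̄·Hᵀ·S⁻¹ = [-199/174; -9/58]
step 1: x' = x̄ + K·y = [-7351/1218, -1433/406]
step 1: P' = (I − K·H)·P̄ = [71234/3045 21423/1015; 21423/1015 21108/1015]

step 0: x' = [-54/7, -10], P' = [731/70 19/2; 19/2 21/2]
step 1: x' = [-7351/1218, -1433/406], P' = [71234/3045 21423/1015; 21423/1015 21108/1015]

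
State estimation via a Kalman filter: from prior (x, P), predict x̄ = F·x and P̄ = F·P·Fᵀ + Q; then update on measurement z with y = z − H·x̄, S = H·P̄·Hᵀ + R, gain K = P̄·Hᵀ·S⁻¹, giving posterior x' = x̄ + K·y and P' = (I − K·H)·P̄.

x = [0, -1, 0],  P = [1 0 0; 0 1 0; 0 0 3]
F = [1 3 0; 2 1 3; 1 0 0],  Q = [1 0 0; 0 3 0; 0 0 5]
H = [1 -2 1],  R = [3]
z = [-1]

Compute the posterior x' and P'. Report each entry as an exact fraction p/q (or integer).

x' = [-3, -1, 0]
P' = [735/67 398/67 64/67; 398/67 721/134 457/134; 64/67 457/134 795/134]

x̄ = F·x = [-3, -1, 0]
P̄ = F·P·Fᵀ + Q = [11 5 1; 5 35 2; 1 2 6]
y = z − H·x̄ = [0]
S = H·P̄·Hᵀ + R = [134]
K = P̄·Hᵀ·S⁻¹ = [1/67; -63/134; 3/134]
x' = x̄ + K·y = [-3, -1, 0]
P' = (I − K·H)·P̄ = [735/67 398/67 64/67; 398/67 721/134 457/134; 64/67 457/134 795/134]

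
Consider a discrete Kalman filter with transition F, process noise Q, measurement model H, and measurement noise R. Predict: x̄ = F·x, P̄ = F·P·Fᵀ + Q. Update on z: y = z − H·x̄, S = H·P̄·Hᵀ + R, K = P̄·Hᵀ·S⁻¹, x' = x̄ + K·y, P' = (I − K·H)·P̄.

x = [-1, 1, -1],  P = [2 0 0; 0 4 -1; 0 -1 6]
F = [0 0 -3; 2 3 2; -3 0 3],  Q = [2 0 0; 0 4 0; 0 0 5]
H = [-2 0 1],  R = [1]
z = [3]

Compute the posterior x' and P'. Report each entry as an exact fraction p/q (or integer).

x̄ = F·x = [3, -1, 0]
P̄ = F·P·Fᵀ + Q = [56 -27 -54; -27 60 15; -54 15 77]
y = z − H·x̄ = [9]
S = H·P̄·Hᵀ + R = [518]
K = P̄·Hᵀ·S⁻¹ = [-83/259; 69/518; 5/14]
x' = x̄ + K·y = [30/259, 103/518, 45/14]
P' = (I − K·H)·P̄ = [726/259 -1266/259 37/7; -1266/259 26319/518 -135/14; 37/7 -135/14 153/14]

x' = [30/259, 103/518, 45/14]
P' = [726/259 -1266/259 37/7; -1266/259 26319/518 -135/14; 37/7 -135/14 153/14]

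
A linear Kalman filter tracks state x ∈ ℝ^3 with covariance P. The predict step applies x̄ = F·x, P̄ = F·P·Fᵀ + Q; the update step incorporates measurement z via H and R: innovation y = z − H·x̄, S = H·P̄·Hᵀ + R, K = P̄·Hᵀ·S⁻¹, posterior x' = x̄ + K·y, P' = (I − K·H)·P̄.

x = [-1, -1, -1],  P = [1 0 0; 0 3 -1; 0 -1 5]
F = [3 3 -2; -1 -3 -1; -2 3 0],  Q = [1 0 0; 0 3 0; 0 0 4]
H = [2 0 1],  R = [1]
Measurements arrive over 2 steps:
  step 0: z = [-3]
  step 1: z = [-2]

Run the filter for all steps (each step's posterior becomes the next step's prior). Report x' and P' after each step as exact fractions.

step 0: x' = [-23/14, 141/35, 19/70], P' = [117/28 26/7 -223/28; 26/7 1994/105 -797/105; -223/28 -797/105 6779/420]
step 1: x' = [-3792185/617638, -1491288/308819, 3177760/308819], P' = [20574061/1235276 15578491/617638 -20316629/617638; 15578491/617638 14283879/308819 -15637886/308819; -20316629/617638 -15637886/308819 20367911/308819]

step 0: x̄ = F·x = [-4, 5, -1]
step 0: P̄ = F·P·Fᵀ + Q = [69 -23 27; -23 30 -22; 27 -22 35]
step 0: y = z − H·x̄ = [6]
step 0: S = H·P̄·Hᵀ + R = [420]
step 0: K = P̄·Hᵀ·S⁻¹ = [11/28; -17/105; 89/420]
step 0: x' = x̄ + K·y = [-23/14, 141/35, 19/70]
step 0: P' = (I − K·H)·P̄ = [117/28 26/7 -223/28; 26/7 1994/105 -797/105; -223/28 -797/105 6779/420]
step 1: x̄ = F·x = [463/70, -75/7, 538/35]
step 1: P̄ = F·P·Fᵀ + Q = [221591/420 -8843/42 11947/70; -8843/42 3256/21 -1012/7; 11947/70 -1012/7 5147/35]
step 1: y = z − H·x̄ = [-153/5]
step 1: S = H·P̄·Hᵀ + R = [44117/15]
step 1: K = P̄·Hᵀ·S⁻¹ = [18388/44117; -8485/44117; 7326/44117]
step 1: x' = x̄ + K·y = [-3792185/617638, -1491288/308819, 3177760/308819]
step 1: P' = (I − K·H)·P̄ = [20574061/1235276 15578491/617638 -20316629/617638; 15578491/617638 14283879/308819 -15637886/308819; -20316629/617638 -15637886/308819 20367911/308819]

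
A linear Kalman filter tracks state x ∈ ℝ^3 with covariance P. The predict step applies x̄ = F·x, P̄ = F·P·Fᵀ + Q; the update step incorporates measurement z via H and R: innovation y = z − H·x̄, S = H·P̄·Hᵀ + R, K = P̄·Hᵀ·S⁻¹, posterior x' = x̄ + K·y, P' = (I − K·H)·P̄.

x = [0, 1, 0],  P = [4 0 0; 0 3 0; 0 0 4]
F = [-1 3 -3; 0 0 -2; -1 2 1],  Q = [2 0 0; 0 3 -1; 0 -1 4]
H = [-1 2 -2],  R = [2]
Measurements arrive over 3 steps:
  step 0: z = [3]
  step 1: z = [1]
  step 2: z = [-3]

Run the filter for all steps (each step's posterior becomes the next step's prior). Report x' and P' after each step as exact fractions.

step 0: x̄ = F·x = [3, 0, 2]
step 0: P̄ = F·P·Fᵀ + Q = [69 24 10; 24 19 -9; 10 -9 24]
step 0: y = z − H·x̄ = [10]
step 0: S = H·P̄·Hᵀ + R = [259]
step 0: K = P̄·Hᵀ·S⁻¹ = [-41/259; 32/259; -76/259]
step 0: x' = x̄ + K·y = [367/259, 320/259, -242/259]
step 0: P' = (I − K·H)·P̄ = [16190/259 7528/259 -526/259; 7528/259 3897/259 101/259; -526/259 101/259 440/259]
step 1: x̄ = F·x = [1319/259, 484/259, 31/259]
step 1: P̄ = F·P·Fᵀ + Q = [5599/259 982/259 -743/259; 982/259 2537/259 -2595/259; -743/259 -2595/259 4598/259]
step 1: y = z − H·x̄ = [96/37]
step 1: S = H·P̄·Hᵀ + R = [6931/37]
step 1: K = P̄·Hᵀ·S⁻¹ = [-307/6931; 1326/6931; -1949/6931]
step 1: x' = x̄ + K·y = [241505/48517, 114748/48517, -29591/48517]
step 1: P' = (I − K·H)·P̄ = [1030998/48517 260968/48517 -252382/48517; 260968/48517 142595/48517 2829/48517; -252382/48517 2829/48517 142663/48517]
step 2: x̄ = F·x = [191512/48517, 59182/48517, -41600/48517]
step 2: P̄ = F·P·Fᵀ + Q = [564332/48517 334240/48517 -359512/48517; 334240/48517 716203/48517 -849923/48517; -359512/48517 -849923/48517 1410317/48517]
step 2: y = z − H·x̄ = [-22229/6931]
step 2: S = H·P̄·Hᵀ + R = [1884546/6931]
step 2: K = P̄·Hᵀ·S⁻¹ = [58798/942273; 199858/942273; -297212/942273]
step 2: x' = x̄ + K·y = [24716122/6595911, 3558952/6595911, 1016956/6595911]
step 2: P' = (I − K·H)·P̄ = [69737980/6595911 21703624/6595911 -13576952/6595911; 21703624/6595911 16686433/6595911 4435615/6595911; -13576952/6595911 4435615/6595911 13304575/6595911]

step 0: x' = [367/259, 320/259, -242/259], P' = [16190/259 7528/259 -526/259; 7528/259 3897/259 101/259; -526/259 101/259 440/259]
step 1: x' = [241505/48517, 114748/48517, -29591/48517], P' = [1030998/48517 260968/48517 -252382/48517; 260968/48517 142595/48517 2829/48517; -252382/48517 2829/48517 142663/48517]
step 2: x' = [24716122/6595911, 3558952/6595911, 1016956/6595911], P' = [69737980/6595911 21703624/6595911 -13576952/6595911; 21703624/6595911 16686433/6595911 4435615/6595911; -13576952/6595911 4435615/6595911 13304575/6595911]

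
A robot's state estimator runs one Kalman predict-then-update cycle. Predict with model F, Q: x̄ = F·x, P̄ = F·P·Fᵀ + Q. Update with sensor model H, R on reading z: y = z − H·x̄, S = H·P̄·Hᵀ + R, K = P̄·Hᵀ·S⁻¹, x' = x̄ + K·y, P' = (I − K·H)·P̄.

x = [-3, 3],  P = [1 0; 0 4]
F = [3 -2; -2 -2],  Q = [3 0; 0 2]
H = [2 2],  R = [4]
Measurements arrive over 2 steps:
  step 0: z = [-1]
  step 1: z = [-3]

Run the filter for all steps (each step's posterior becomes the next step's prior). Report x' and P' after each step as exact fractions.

step 0: x' = [-514/71, 464/71], P' = [544/71 -506/71; -506/71 538/71]
step 1: x' = [-11591/3028, 3273/1514], P' = [10271/1514 -13201/2271; -13201/2271 39764/6813]

step 0: x̄ = F·x = [-15, 0]
step 0: P̄ = F·P·Fᵀ + Q = [28 10; 10 22]
step 0: y = z − H·x̄ = [29]
step 0: S = H·P̄·Hᵀ + R = [284]
step 0: K = P̄·Hᵀ·S⁻¹ = [19/71; 16/71]
step 0: x' = x̄ + K·y = [-514/71, 464/71]
step 0: P' = (I − K·H)·P̄ = [544/71 -506/71; -506/71 538/71]
step 1: x̄ = F·x = [-2470/71, 100/71]
step 1: P̄ = F·P·Fᵀ + Q = [13333/71 -100/71; -100/71 422/71]
step 1: y = z − H·x̄ = [4527/71]
step 1: S = H·P̄·Hᵀ + R = [54504/71]
step 1: K = P̄·Hᵀ·S⁻¹ = [4411/9084; 161/13626]
step 1: x' = x̄ + K·y = [-11591/3028, 3273/1514]
step 1: P' = (I − K·H)·P̄ = [10271/1514 -13201/2271; -13201/2271 39764/6813]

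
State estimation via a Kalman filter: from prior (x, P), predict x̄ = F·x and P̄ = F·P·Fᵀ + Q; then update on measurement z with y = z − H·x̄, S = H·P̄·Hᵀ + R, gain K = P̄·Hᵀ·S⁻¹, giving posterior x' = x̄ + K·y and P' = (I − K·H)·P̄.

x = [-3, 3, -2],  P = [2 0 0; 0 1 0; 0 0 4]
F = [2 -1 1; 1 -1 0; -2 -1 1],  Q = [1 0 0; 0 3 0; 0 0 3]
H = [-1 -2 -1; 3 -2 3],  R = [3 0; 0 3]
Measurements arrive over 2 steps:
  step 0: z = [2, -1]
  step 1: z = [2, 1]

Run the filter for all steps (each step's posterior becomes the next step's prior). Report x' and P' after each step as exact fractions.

step 0: x̄ = F·x = [-11, -6, 1]
step 0: P̄ = F·P·Fᵀ + Q = [14 5 -3; 5 6 -3; -3 -3 16]
step 0: y = z − H·x̄ = [-20, 17]
step 0: S = H·P̄·Hᵀ + R = [59 -56; -56 219]
step 0: K = P̄·Hᵀ·S⁻¹ = [-3311/9785 181/9785; -3402/9785 -1138/9785; 987/9785 2263/9785]
step 0: x' = x̄ + K·y = [-38338/9785, -10016/9785, 28516/9785]
step 0: P' = (I − K·H)·P̄ = [63296/9785 3657/9785 -60677/9785; 3657/9785 4254/9785 -1959/9785; -60677/9785 -1959/9785 61634/9785]
step 1: x̄ = F·x = [-38144/9785, -28322/9785, 115208/9785]
step 1: P̄ = F·P·Fᵀ + Q = [75439/9785 61157/9785 -183378/9785; 61157/9785 89591/9785 -177399/9785; -183378/9785 -177399/9785 609681/9785]
step 1: y = z − H·x̄ = [7998/1957, -278051/9785]
step 1: S = H·P̄·Hᵀ + R = [48223/1957 -26352/1957; -26352/1957 4647899/9785]
step 1: K = P̄·Hᵀ·S⁻¹ = [-12835541/112756001 -11186809/112756001; -37005204/112756001 -13855852/112756001; -11966355/112756001 39293793/112756001]
step 1: x' = x̄ + K·y = [-174119035/112756001, -83871238/112756001, 162103259/112756001]
step 1: P' = (I − K·H)·P̄ = [340409481/112756001 18635037/112756001 -339172932/112756001; 18635037/112756001 46826799/112756001 -1273023/112756001; -339172932/112756001 -1273023/112756001 377618043/112756001]

step 0: x' = [-38338/9785, -10016/9785, 28516/9785], P' = [63296/9785 3657/9785 -60677/9785; 3657/9785 4254/9785 -1959/9785; -60677/9785 -1959/9785 61634/9785]
step 1: x' = [-174119035/112756001, -83871238/112756001, 162103259/112756001], P' = [340409481/112756001 18635037/112756001 -339172932/112756001; 18635037/112756001 46826799/112756001 -1273023/112756001; -339172932/112756001 -1273023/112756001 377618043/112756001]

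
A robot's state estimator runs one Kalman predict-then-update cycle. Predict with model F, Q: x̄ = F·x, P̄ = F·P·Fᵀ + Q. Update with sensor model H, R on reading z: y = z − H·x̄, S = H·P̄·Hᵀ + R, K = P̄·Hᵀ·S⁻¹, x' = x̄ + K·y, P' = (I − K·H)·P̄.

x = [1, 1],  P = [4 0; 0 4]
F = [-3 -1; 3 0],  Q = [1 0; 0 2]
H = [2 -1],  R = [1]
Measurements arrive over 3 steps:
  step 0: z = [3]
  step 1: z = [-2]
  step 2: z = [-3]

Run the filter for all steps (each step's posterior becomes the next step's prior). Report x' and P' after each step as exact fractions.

step 0: x̄ = F·x = [-4, 3]
step 0: P̄ = F·P·Fᵀ + Q = [41 -36; -36 38]
step 0: y = z − H·x̄ = [14]
step 0: S = H·P̄·Hᵀ + R = [347]
step 0: K = P̄·Hᵀ·S⁻¹ = [118/347; -110/347]
step 0: x' = x̄ + K·y = [264/347, -499/347]
step 0: P' = (I − K·H)·P̄ = [303/347 488/347; 488/347 1086/347]
step 1: x̄ = F·x = [-293/347, 792/347]
step 1: P̄ = F·P·Fᵀ + Q = [7088/347 -4191/347; -4191/347 3421/347]
step 1: y = z − H·x̄ = [684/347]
step 1: S = H·P̄·Hᵀ + R = [48884/347]
step 1: K = P̄·Hᵀ·S⁻¹ = [18367/48884; -1073/4444]
step 1: x' = x̄ + K·y = [-1268/12221, 2007/1111]
step 1: P' = (I − K·H)·P̄ = [26349/48884 3121/4444; 3121/4444 665/404]
step 2: x̄ = F·x = [-18273/12221, -3804/12221]
step 2: P̄ = F·P·Fᵀ + Q = [143119/12221 -170067/24442; -170067/24442 334909/48884]
step 2: y = z − H·x̄ = [-3921/12221]
step 2: S = H·P̄·Hᵀ + R = [4034233/48884]
step 2: K = P̄·Hᵀ·S⁻¹ = [1485086/4034233; -1015177/4034233]
step 2: x' = x̄ + K·y = [-6508515/4034233, -930015/4034233]
step 2: P' = (I − K·H)·P̄ = [2127918/4034233 2770750/4034233; 2770750/4034233 6556677/4034233]

step 0: x' = [264/347, -499/347], P' = [303/347 488/347; 488/347 1086/347]
step 1: x' = [-1268/12221, 2007/1111], P' = [26349/48884 3121/4444; 3121/4444 665/404]
step 2: x' = [-6508515/4034233, -930015/4034233], P' = [2127918/4034233 2770750/4034233; 2770750/4034233 6556677/4034233]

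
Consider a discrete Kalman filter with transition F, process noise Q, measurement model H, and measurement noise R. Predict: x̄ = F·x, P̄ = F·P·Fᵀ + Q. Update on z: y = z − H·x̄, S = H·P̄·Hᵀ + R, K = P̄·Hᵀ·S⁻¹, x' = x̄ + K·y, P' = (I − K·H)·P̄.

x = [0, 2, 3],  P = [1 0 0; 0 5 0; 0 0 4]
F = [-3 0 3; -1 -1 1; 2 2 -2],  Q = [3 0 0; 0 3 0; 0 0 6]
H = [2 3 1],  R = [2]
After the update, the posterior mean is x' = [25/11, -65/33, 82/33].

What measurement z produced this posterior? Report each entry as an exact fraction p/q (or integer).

z = [1]

x̄ = F·x = [9, 1, -2]
P̄ = F·P·Fᵀ + Q = [48 15 -30; 15 13 -20; -30 -20 46]
S = H·P̄·Hᵀ + R = [297]
K = P̄·Hᵀ·S⁻¹ = [37/99; 49/297; -74/297]
x' − x̄ = [-74/11, -98/33, 148/33] = K·y
y = (KᵀK)⁻¹·Kᵀ·(x' − x̄) = [-18]
z = y + H·x̄ = [-18] + [19] = [1]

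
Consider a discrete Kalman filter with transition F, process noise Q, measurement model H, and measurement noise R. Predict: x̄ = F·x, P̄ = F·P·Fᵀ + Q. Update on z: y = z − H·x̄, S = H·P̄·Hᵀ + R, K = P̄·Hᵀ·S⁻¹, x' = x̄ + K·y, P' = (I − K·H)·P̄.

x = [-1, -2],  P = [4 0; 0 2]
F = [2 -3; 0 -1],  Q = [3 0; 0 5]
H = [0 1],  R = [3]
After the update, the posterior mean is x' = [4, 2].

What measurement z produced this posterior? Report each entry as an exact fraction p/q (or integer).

x̄ = F·x = [4, 2]
P̄ = F·P·Fᵀ + Q = [37 6; 6 7]
S = H·P̄·Hᵀ + R = [10]
K = P̄·Hᵀ·S⁻¹ = [3/5; 7/10]
x' − x̄ = [0, 0] = K·y
y = (KᵀK)⁻¹·Kᵀ·(x' − x̄) = [0]
z = y + H·x̄ = [0] + [2] = [2]

z = [2]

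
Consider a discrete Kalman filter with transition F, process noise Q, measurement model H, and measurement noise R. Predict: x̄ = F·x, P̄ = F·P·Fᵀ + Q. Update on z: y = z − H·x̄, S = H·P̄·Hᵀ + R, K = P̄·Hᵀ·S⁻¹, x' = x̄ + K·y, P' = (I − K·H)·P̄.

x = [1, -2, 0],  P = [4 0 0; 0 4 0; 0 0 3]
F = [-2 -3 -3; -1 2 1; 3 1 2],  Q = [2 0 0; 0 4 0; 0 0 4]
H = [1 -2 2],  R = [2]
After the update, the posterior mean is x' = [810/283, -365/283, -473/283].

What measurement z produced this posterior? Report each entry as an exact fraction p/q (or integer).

x̄ = F·x = [4, -5, 1]
P̄ = F·P·Fᵀ + Q = [81 -25 -54; -25 27 2; -54 2 56]
S = H·P̄·Hᵀ + R = [283]
K = P̄·Hᵀ·S⁻¹ = [23/283; -75/283; 54/283]
x' − x̄ = [-322/283, 1050/283, -756/283] = K·y
y = (KᵀK)⁻¹·Kᵀ·(x' − x̄) = [-14]
z = y + H·x̄ = [-14] + [16] = [2]

z = [2]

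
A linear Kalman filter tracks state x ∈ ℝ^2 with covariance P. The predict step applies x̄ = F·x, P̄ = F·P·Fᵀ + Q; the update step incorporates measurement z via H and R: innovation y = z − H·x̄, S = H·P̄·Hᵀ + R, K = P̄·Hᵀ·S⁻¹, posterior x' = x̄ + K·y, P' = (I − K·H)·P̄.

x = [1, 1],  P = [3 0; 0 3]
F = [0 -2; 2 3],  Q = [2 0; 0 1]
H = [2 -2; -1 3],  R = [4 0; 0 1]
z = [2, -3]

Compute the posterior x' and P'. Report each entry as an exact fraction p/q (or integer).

x' = [470/1517, -1303/1517]
P' = [2374/1517 926/1517; 926/1517 512/1517]

x̄ = F·x = [-2, 5]
P̄ = F·P·Fᵀ + Q = [14 -18; -18 40]
y = z − H·x̄ = [16, -20]
S = H·P̄·Hᵀ + R = [364 -412; -412 483]
K = P̄·Hᵀ·S⁻¹ = [724/1517 404/1517; 207/1517 610/1517]
x' = x̄ + K·y = [470/1517, -1303/1517]
P' = (I − K·H)·P̄ = [2374/1517 926/1517; 926/1517 512/1517]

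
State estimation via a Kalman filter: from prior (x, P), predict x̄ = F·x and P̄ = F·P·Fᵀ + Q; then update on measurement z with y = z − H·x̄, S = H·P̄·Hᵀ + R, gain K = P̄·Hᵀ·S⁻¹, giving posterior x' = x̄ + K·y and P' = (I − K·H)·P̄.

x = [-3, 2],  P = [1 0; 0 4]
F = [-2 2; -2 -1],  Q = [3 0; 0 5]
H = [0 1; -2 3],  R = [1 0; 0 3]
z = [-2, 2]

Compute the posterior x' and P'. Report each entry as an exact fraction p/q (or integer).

x̄ = F·x = [10, 4]
P̄ = F·P·Fᵀ + Q = [23 -4; -4 13]
y = z − H·x̄ = [-6, 10]
S = H·P̄·Hᵀ + R = [14 47; 47 260]
K = P̄·Hᵀ·S⁻¹ = [562/477 -208/477; 1171/1431 47/1431]
x' = x̄ + K·y = [-682/477, -832/1431]
P' = (I − K·H)·P̄ = [385/159 562/477; 562/477 1171/1431]

x' = [-682/477, -832/1431]
P' = [385/159 562/477; 562/477 1171/1431]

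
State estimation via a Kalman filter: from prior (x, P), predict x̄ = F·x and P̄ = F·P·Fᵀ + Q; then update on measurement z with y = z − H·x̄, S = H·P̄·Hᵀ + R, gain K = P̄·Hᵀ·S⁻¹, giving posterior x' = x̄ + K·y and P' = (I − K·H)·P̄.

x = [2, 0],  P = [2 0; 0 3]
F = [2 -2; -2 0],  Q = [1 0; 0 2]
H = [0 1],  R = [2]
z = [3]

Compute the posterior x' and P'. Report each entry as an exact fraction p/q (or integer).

x' = [-2/3, 11/6]
P' = [47/3 -4/3; -4/3 5/3]

x̄ = F·x = [4, -4]
P̄ = F·P·Fᵀ + Q = [21 -8; -8 10]
y = z − H·x̄ = [7]
S = H·P̄·Hᵀ + R = [12]
K = P̄·Hᵀ·S⁻¹ = [-2/3; 5/6]
x' = x̄ + K·y = [-2/3, 11/6]
P' = (I − K·H)·P̄ = [47/3 -4/3; -4/3 5/3]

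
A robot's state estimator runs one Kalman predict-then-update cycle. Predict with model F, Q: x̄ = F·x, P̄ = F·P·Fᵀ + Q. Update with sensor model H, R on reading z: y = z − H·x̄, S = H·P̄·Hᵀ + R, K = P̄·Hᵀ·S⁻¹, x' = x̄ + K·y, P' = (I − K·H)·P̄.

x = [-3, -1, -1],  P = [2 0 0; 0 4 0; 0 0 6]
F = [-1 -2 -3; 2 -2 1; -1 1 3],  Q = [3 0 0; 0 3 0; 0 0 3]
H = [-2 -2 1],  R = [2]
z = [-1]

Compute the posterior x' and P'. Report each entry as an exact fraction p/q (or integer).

x' = [4132/665, -3613/665, 19/35]
P' = [10671/665 -13494/665 -318/35; -13494/665 19641/665 642/35; -318/35 642/35 666/35]

x̄ = F·x = [8, -5, -1]
P̄ = F·P·Fᵀ + Q = [75 -6 -60; -6 33 6; -60 6 63]
y = z − H·x̄ = [6]
S = H·P̄·Hᵀ + R = [665]
K = P̄·Hᵀ·S⁻¹ = [-198/665; -48/665; 9/35]
x' = x̄ + K·y = [4132/665, -3613/665, 19/35]
P' = (I − K·H)·P̄ = [10671/665 -13494/665 -318/35; -13494/665 19641/665 642/35; -318/35 642/35 666/35]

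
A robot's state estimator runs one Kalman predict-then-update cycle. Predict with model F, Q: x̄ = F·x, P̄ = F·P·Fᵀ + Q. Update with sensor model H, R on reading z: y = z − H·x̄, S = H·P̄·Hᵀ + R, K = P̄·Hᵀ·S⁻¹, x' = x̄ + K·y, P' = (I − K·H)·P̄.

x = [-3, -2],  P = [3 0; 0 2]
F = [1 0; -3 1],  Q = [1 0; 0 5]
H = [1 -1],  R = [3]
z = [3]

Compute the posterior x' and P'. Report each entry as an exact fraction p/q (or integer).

x' = [-8/59, -146/59]
P' = [67/59 28/59; 28/59 157/59]

x̄ = F·x = [-3, 7]
P̄ = F·P·Fᵀ + Q = [4 -9; -9 34]
y = z − H·x̄ = [13]
S = H·P̄·Hᵀ + R = [59]
K = P̄·Hᵀ·S⁻¹ = [13/59; -43/59]
x' = x̄ + K·y = [-8/59, -146/59]
P' = (I − K·H)·P̄ = [67/59 28/59; 28/59 157/59]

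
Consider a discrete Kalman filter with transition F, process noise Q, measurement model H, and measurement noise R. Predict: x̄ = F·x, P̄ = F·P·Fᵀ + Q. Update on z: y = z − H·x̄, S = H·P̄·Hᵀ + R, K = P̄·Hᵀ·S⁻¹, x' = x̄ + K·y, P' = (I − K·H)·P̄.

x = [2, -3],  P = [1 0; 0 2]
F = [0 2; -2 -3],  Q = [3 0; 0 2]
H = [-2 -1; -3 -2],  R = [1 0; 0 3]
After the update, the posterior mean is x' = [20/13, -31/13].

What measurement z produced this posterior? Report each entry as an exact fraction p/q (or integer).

z = [-2, 2]

x̄ = F·x = [-6, 5]
P̄ = F·P·Fᵀ + Q = [11 -12; -12 24]
S = H·P̄·Hᵀ + R = [21 30; 30 54]
K = P̄·Hᵀ·S⁻¹ = [-15/13 37/78; 20/13 -14/13]
x' − x̄ = [98/13, -96/13] = K·y
y = (KᵀK)⁻¹·Kᵀ·(x' − x̄) = [-9, -6]
z = y + H·x̄ = [-9, -6] + [7, 8] = [-2, 2]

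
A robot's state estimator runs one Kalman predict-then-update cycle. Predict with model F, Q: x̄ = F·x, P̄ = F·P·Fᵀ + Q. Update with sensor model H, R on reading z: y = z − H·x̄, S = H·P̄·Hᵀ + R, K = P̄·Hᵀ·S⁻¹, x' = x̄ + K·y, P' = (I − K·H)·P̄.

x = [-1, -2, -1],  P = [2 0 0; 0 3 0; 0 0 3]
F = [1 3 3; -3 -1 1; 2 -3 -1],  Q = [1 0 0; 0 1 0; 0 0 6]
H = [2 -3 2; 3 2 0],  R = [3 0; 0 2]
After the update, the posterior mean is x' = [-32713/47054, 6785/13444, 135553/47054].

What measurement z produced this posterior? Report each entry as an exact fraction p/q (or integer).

z = [3, -1]

x̄ = F·x = [-10, 4, 5]
P̄ = F·P·Fᵀ + Q = [57 -6 -32; -6 25 -6; -32 -6 44]
S = H·P̄·Hᵀ + R = [520 6; 6 543]
K = P̄·Hᵀ·S⁻¹ = [5995/47054 6856/23527; -2569/13444 1231/20166; 3909/47054 -4701/23527]
x' − x̄ = [437827/47054, -46991/13444, -99717/47054] = K·y
y = (KᵀK)⁻¹·Kᵀ·(x' − x̄) = [25, 21]
z = y + H·x̄ = [25, 21] + [-22, -22] = [3, -1]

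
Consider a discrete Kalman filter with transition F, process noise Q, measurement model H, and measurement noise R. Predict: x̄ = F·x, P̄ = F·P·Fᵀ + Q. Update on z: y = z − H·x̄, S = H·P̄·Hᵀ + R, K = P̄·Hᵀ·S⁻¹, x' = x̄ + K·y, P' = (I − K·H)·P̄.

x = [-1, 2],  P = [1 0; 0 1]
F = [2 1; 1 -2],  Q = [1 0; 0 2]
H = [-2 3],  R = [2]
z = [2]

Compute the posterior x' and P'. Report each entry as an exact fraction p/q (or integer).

x̄ = F·x = [0, -5]
P̄ = F·P·Fᵀ + Q = [6 0; 0 7]
y = z − H·x̄ = [17]
S = H·P̄·Hᵀ + R = [89]
K = P̄·Hᵀ·S⁻¹ = [-12/89; 21/89]
x' = x̄ + K·y = [-204/89, -88/89]
P' = (I − K·H)·P̄ = [390/89 252/89; 252/89 182/89]

x' = [-204/89, -88/89]
P' = [390/89 252/89; 252/89 182/89]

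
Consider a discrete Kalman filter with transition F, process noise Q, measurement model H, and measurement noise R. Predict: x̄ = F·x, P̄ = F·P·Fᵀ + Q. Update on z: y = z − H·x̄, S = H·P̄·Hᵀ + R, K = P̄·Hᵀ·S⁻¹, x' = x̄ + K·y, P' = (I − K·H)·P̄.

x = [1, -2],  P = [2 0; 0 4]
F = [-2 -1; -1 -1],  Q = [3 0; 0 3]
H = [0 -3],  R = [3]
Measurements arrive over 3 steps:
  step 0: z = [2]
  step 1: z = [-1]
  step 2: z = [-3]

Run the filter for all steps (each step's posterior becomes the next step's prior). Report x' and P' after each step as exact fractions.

step 0: x̄ = F·x = [0, 1]
step 0: P̄ = F·P·Fᵀ + Q = [15 8; 8 9]
step 0: y = z − H·x̄ = [5]
step 0: S = H·P̄·Hᵀ + R = [84]
step 0: K = P̄·Hᵀ·S⁻¹ = [-2/7; -9/28]
step 0: x' = x̄ + K·y = [-10/7, -17/28]
step 0: P' = (I − K·H)·P̄ = [57/7 2/7; 2/7 9/28]
step 1: x̄ = F·x = [97/28, 57/28]
step 1: P̄ = F·P·Fᵀ + Q = [1037/28 489/28; 489/28 337/28]
step 1: y = z − H·x̄ = [143/28]
step 1: S = H·P̄·Hᵀ + R = [3117/28]
step 1: K = P̄·Hᵀ·S⁻¹ = [-489/1039; -337/1039]
step 1: x' = x̄ + K·y = [1102/1039, 394/1039]
step 1: P' = (I − K·H)·P̄ = [12860/1039 489/1039; 489/1039 337/1039]
step 2: x̄ = F·x = [-2598/1039, -1496/1039]
step 2: P̄ = F·P·Fᵀ + Q = [56850/1039 27524/1039; 27524/1039 17292/1039]
step 2: y = z − H·x̄ = [-7605/1039]
step 2: S = H·P̄·Hᵀ + R = [158745/1039]
step 2: K = P̄·Hᵀ·S⁻¹ = [-27524/52915; -17292/52915]
step 2: x' = x̄ + K·y = [13830/10583, 10076/10583]
step 2: P' = (I − K·H)·P̄ = [707898/52915 27524/52915; 27524/52915 17292/52915]

step 0: x' = [-10/7, -17/28], P' = [57/7 2/7; 2/7 9/28]
step 1: x' = [1102/1039, 394/1039], P' = [12860/1039 489/1039; 489/1039 337/1039]
step 2: x' = [13830/10583, 10076/10583], P' = [707898/52915 27524/52915; 27524/52915 17292/52915]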